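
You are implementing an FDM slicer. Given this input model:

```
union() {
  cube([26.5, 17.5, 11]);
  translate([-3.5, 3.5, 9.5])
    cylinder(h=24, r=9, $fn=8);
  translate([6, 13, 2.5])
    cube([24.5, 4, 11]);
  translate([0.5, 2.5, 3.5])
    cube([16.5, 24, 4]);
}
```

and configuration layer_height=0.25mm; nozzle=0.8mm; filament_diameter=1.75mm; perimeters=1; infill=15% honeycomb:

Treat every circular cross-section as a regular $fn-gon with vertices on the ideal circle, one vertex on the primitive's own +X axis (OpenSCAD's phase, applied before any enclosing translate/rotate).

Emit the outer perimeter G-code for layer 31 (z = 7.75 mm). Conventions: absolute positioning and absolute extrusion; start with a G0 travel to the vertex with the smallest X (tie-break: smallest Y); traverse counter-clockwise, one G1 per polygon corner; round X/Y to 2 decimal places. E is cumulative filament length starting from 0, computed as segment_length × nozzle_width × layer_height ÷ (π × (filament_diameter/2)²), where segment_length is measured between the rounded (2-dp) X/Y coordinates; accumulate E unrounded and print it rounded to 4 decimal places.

At z = 7.75 mm: the cube is present — its section is the full 26.5×17.5 rectangle; the cylinder at (-3.5, 3.5) is not intersected at this z (z outside [9.5, 33.5]); the cube at (6, 13) is present — its section is the full 24.5×4 rectangle; the cube at (0.5, 2.5) does not reach this height (z outside [3.5, 7.5]); Merging all regions: the regions partially overlap (shared area 82.00 mm²), so overlapping operands fuse into one piece — 1 connected region. The outline is a single polygon with 8 vertices. Extrusion per mm of travel: 0.8 × 0.25 / (π × 0.875²) = 0.083150. Accumulating E over each segment gives final E = 7.9824.

G0 X0.00 Y0.00 Z7.75
G1 X26.50 Y0.00 E2.2035
G1 X26.50 Y13.00 E3.2844
G1 X30.50 Y13.00 E3.6170
G1 X30.50 Y17.00 E3.9496
G1 X26.50 Y17.00 E4.2822
G1 X26.50 Y17.50 E4.3238
G1 X0.00 Y17.50 E6.5273
G1 X0.00 Y0.00 E7.9824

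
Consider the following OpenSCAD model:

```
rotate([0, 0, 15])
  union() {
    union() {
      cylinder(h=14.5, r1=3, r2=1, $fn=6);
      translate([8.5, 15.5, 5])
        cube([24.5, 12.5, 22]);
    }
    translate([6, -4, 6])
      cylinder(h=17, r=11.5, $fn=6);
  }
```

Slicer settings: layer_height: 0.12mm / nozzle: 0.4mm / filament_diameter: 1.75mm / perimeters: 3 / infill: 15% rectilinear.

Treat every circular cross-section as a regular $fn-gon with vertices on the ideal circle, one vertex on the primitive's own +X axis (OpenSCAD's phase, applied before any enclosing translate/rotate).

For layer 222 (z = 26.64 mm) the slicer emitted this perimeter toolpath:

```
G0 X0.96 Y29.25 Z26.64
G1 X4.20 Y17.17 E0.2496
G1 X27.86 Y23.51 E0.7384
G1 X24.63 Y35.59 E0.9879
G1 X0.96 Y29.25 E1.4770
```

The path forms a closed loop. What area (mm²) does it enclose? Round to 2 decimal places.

306.38 mm²

Apply the shoelace formula to the sequence of (X, Y) vertices; enclosed area = 306.38 mm².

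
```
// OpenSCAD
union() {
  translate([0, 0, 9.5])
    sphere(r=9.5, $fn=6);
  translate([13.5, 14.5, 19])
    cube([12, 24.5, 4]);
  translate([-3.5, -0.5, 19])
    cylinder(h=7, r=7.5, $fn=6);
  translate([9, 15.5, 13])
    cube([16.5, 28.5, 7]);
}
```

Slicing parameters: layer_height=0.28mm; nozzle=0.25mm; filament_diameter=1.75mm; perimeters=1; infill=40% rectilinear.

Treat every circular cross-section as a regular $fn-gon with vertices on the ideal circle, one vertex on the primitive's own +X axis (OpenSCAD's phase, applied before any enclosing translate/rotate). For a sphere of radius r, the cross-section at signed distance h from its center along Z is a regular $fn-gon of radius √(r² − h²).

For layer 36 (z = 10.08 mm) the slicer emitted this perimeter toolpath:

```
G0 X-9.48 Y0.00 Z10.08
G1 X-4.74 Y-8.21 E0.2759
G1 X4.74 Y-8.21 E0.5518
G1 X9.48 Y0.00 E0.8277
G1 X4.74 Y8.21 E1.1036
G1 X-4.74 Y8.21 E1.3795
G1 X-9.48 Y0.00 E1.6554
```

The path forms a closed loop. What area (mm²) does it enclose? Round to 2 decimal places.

233.49 mm²

Apply the shoelace formula to the sequence of (X, Y) vertices; enclosed area = 233.49 mm².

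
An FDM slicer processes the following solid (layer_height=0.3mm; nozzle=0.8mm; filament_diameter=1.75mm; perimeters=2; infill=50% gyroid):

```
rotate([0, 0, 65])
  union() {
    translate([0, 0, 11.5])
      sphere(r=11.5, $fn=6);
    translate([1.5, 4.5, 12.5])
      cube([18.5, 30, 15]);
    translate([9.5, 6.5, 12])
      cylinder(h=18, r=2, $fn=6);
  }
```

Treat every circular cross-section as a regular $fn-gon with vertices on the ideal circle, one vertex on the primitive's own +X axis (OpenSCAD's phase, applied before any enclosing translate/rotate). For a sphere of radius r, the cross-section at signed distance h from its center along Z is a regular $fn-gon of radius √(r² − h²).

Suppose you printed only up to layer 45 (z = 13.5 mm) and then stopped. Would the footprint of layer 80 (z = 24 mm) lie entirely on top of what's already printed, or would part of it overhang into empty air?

entirely on top

Compare the two slices. At z = 13.5: the r=11.5 sphere contributes a regular 6-gon of circumradius √(11.5²−2²) = 11.325 (area = (6/2)·11.325²·sin(360°/6) = 333.20 mm²); the cube at (1.5, 4.5) is present — its section is the full 18.5×30 rectangle (area 555.00 mm²); the r=2 cylinder at (9.5, 6.5) contributes a regular 6-gon of circumradius 2 (area = (6/2)·2.000²·sin(360°/6) = 10.39 mm²); Combining (union): the regions partially overlap — summed areas 898.60 mm² minus the doubly-counted overlap 40.62 mm² gives 857.98 mm² — area = 857.98 mm²; (whole slice rotated 65° about Z — lengths, areas and connectivity unchanged). At z = 24: the sphere is absent (|z−center|=12.500 > r=11.5); the cube at (1.5, 4.5) is present — its section is the full 18.5×30 rectangle (area 555.00 mm²); the r=2 cylinder at (9.5, 6.5) contributes a regular 6-gon of circumradius 2 (area = (6/2)·2.000²·sin(360°/6) = 10.39 mm²); Combining (union): the r=2 cylinder at (9.5, 6.5) lies entirely inside the 18.5×30 cube at (1.5, 4.5), so the union is just the 18.5×30 cube at (1.5, 4.5) — area = 555.00 mm²; (whole slice rotated 65° about Z — lengths, areas and connectivity unchanged). Checking containment: the cross-section at z = 24 is a subset of the cross-section at z = 13.5.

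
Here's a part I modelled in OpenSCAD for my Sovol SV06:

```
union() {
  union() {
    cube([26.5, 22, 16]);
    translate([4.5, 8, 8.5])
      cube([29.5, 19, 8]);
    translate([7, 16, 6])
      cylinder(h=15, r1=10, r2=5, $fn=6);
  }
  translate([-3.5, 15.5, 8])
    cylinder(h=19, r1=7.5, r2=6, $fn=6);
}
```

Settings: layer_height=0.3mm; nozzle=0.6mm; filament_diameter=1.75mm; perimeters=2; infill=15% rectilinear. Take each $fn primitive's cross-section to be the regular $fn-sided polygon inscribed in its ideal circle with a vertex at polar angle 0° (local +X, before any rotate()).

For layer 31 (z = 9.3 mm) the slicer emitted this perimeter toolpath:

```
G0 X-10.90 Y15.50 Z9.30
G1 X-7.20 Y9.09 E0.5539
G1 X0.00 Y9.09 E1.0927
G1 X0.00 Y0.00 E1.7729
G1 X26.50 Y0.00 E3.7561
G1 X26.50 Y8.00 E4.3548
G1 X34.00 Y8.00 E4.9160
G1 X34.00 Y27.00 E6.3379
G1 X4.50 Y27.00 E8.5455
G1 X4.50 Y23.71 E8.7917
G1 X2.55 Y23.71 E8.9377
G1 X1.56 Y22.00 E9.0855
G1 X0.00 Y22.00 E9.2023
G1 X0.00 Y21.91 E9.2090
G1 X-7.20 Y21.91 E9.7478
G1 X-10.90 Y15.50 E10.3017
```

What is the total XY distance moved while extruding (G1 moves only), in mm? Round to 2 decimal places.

Sum the Euclidean lengths of each G1 segment: total = 137.66 mm.

137.66 mm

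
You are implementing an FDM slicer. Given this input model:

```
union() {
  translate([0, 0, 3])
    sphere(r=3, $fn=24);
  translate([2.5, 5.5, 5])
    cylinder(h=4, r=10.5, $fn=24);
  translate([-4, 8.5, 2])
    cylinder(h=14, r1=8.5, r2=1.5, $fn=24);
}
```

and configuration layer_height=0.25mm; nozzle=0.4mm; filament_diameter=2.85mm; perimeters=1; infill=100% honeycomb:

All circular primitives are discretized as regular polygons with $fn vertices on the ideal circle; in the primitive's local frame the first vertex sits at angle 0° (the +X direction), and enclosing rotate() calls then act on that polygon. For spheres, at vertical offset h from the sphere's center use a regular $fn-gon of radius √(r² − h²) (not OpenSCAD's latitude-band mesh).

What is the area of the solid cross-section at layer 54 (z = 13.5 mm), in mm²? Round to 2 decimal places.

23.49 mm²

At z = 13.5 mm: the sphere does not reach this height (|z−center|=10.500 > r=3); the cylinder at (2.5, 5.5) is absent (z outside [5, 9]); the cone at (-4, 8.5) contributes a regular 24-gon of circumradius 2.750 (interpolated between r1=8.5 and r2=1.5 at t=0.821) (area = (24/2)·2.750²·sin(360°/24) = 23.49 mm²); Combining (union): only the cone at (-4, 8.5) is present, so the union is just that shape — area = 23.49 mm². Overall, the cross-section is a single solid region. Net area = 23.49 mm².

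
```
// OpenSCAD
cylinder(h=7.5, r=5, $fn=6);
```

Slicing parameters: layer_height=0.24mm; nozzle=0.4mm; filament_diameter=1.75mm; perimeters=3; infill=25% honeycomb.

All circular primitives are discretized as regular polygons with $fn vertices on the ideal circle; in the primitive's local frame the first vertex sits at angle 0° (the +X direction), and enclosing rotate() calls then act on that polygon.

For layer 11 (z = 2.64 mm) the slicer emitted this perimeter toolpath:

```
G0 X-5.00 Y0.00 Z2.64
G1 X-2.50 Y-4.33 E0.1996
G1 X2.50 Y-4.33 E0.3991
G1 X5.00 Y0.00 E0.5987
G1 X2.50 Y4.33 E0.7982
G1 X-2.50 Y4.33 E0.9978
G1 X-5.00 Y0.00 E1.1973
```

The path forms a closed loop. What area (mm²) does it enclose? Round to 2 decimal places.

Apply the shoelace formula to the sequence of (X, Y) vertices; enclosed area = 64.95 mm².

64.95 mm²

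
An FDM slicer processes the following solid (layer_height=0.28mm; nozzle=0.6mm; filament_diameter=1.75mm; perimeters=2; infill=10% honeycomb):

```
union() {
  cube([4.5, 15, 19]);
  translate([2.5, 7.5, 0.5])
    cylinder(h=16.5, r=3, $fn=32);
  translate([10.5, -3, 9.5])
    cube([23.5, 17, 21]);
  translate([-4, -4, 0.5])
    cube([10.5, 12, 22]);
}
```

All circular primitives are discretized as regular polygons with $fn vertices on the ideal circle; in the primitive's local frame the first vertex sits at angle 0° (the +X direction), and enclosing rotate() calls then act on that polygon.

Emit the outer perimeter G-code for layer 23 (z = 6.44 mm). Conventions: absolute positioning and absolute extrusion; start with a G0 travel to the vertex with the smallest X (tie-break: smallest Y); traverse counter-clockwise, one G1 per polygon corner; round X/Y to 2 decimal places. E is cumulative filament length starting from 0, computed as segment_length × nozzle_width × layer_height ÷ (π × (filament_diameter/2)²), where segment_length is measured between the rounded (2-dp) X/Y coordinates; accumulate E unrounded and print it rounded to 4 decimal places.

G0 X-4.00 Y-4.00 Z6.44
G1 X6.50 Y-4.00 E0.7334
G1 X6.50 Y8.00 E1.5715
G1 X5.45 Y8.00 E1.6449
G1 X5.44 Y8.09 E1.6512
G1 X5.27 Y8.65 E1.6921
G1 X4.99 Y9.17 E1.7333
G1 X4.62 Y9.62 E1.7740
G1 X4.50 Y9.72 E1.7849
G1 X4.50 Y15.00 E2.1537
G1 X0.00 Y15.00 E2.4680
G1 X0.00 Y9.16 E2.8759
G1 X-0.27 Y8.65 E2.9162
G1 X-0.44 Y8.09 E2.9571
G1 X-0.45 Y8.00 E2.9634
G1 X-4.00 Y8.00 E3.2114
G1 X-4.00 Y-4.00 E4.0495

At z = 6.44 mm: the cube (footprint 4.5×15) is included at this height; the cylinder at (2.5, 7.5): section is a regular 32-gon, circumradius r=3; the cube at (10.5, -3) is not intersected at this z (z outside [9.5, 30.5]); the 10.5×12 cube at (-4, -4) contributes its full rectangle; Combining (union): the regions partially overlap (shared area 62.75 mm²), so overlapping operands fuse into one piece — 1 connected region. The outline is a single polygon with 16 vertices. Extrusion per mm of travel: 0.6 × 0.28 / (π × 0.875²) = 0.069846. Accumulating E over each segment gives final E = 4.0495.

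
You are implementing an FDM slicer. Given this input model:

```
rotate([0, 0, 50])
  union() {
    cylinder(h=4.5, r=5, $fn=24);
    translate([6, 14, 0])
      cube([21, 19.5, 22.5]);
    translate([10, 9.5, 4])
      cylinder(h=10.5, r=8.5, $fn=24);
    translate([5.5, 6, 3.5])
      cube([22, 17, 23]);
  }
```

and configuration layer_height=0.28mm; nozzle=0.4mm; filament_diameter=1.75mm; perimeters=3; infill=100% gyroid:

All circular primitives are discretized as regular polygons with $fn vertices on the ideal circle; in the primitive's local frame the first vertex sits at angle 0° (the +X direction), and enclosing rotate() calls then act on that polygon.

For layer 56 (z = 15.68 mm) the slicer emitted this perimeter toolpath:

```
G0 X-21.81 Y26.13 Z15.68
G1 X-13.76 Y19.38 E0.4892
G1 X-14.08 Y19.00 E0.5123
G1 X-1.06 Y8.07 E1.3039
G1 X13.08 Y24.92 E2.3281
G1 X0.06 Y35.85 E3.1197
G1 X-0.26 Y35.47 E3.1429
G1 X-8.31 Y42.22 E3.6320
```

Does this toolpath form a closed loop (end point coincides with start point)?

Start point (G0): (-21.81, 26.13). End point (last G1): the path does not return to the start — open.

no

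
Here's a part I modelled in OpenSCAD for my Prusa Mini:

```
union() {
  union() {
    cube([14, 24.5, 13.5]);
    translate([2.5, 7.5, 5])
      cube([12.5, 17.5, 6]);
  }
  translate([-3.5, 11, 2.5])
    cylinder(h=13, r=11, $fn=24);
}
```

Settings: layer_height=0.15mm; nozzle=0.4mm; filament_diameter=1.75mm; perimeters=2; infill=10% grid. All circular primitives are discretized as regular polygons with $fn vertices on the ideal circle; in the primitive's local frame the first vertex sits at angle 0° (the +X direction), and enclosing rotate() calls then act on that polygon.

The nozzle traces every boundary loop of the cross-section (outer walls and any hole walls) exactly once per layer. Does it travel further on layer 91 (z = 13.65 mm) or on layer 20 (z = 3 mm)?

layer 20 (z = 3 mm)

Layer 91 (z = 13.65): the cube is not intersected at this z (z outside [0, 13.5]); the cube at (2.5, 7.5) is not intersected at this z (z outside [5, 11]); Merging all regions: nothing is present at this height; the r=11 cylinder at (-3.5, 11) contributes a regular 24-gon of circumradius 11 (perimeter = 2·24·11.000·sin(180°/24) = 68.92 mm); Merging all regions: only the r=11 cylinder at (-3.5, 11) is present, so the union is just that shape — boundary = 68.92 mm. So its perimeter = 68.92 mm. Layer 20 (z = 3): the cube is present — its section is the full 14×24.5 rectangle (perimeter 77.00 mm); the cube at (2.5, 7.5) is absent (z outside [5, 11]); Combining (union): only the 14×24.5 cube is present, so the union is just that shape — boundary = 77.00 mm; the r=11 cylinder at (-3.5, 11) contributes a regular 24-gon of circumradius 11 (perimeter = 2·24·11.000·sin(180°/24) = 68.92 mm); Merging all regions: the regions partially overlap (shared area 112.64 mm²), so the edge portions inside another operand are dropped and the merged outline is re-measured after clipping — boundary = 97.91 mm. So its perimeter = 97.91 mm. Layer 20 is larger (97.91 vs 68.92 mm).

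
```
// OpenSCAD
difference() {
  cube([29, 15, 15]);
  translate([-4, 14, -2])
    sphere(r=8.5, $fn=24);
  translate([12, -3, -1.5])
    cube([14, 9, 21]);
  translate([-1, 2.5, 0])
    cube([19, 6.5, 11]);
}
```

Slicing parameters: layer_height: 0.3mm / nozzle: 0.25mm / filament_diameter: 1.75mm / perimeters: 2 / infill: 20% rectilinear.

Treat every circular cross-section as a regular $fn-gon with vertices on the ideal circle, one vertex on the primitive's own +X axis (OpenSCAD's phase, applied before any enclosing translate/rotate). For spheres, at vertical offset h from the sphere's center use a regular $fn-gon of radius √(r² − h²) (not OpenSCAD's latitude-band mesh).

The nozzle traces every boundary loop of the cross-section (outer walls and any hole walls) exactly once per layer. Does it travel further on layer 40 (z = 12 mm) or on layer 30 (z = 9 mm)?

Layer 40 (z = 12): the 29×15 cube contributes its full rectangle (perimeter 88.00 mm); the sphere at (-4, 14) is not intersected at this z (|z−center|=14.000 > r=8.5); the cube at (12, -3) (footprint 14×9) is included at this height (perimeter 46.00 mm); the cube at (-1, 2.5) does not reach this height (z outside [0, 11]); After the difference (first − rest): starting from the 29×15 cube, the 14×9 cube at (12, -3) partially overlaps it — only the 84.00 mm² overlap (of its 126.00 mm²) is removed, clipping the outline — boundary = 100.00 mm. So its perimeter = 100.00 mm. Layer 30 (z = 9): the cube (footprint 29×15) is included at this height (perimeter 88.00 mm); the sphere at (-4, 14) is absent (|z−center|=11.000 > r=8.5); the cube at (12, -3) is present — its section is the full 14×9 rectangle (perimeter 46.00 mm); the cube at (-1, 2.5) (footprint 19×6.5) is included at this height (perimeter 51.00 mm); Subtracting the remaining from the first: starting from the 29×15 cube, the 14×9 cube at (12, -3) partially overlaps it — only the 84.00 mm² overlap (of its 126.00 mm²) is removed, clipping the outline; the 19×6.5 cube at (-1, 2.5) partially overlaps it — only the 96.00 mm² overlap (of its 123.50 mm²) is removed, clipping the outline — boundary = 117.00 mm. So its perimeter = 117.00 mm. Layer 30 is larger (117.00 vs 100.00 mm).

layer 30 (z = 9 mm)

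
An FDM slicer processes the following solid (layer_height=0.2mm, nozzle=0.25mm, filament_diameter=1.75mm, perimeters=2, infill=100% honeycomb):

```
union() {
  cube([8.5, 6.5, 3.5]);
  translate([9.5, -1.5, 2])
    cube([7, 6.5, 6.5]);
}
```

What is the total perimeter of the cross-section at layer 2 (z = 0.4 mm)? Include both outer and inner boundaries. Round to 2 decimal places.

30.00 mm

At z = 0.4 mm: the 8.5×6.5 cube contributes its full rectangle (perimeter 30.00 mm); the cube at (9.5, -1.5) does not reach this height (z outside [2, 8.5]); Merging all regions: only the 8.5×6.5 cube is present, so the union is just that shape — boundary = 30.00 mm. Overall, the cross-section is a single solid region. Total boundary length (outer) = 30.00 mm.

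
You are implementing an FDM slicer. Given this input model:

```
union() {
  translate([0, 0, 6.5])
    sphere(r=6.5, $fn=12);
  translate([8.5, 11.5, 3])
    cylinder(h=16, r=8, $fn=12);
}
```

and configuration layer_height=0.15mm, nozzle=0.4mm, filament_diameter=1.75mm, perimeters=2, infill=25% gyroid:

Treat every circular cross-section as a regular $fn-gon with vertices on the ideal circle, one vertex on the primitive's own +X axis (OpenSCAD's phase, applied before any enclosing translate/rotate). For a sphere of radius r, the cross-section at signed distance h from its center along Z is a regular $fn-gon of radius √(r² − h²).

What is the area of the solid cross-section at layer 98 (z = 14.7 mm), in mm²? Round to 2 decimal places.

192.00 mm²

At z = 14.7 mm: the sphere does not reach this height (|z−center|=8.200 > r=6.5); the r=8 cylinder at (8.5, 11.5) contributes a regular 12-gon of circumradius 8 (area = (12/2)·8.000²·sin(360°/12) = 192.00 mm²); Combining (union): only the r=8 cylinder at (8.5, 11.5) is present, so the union is just that shape — area = 192.00 mm². Overall, the cross-section is a single solid region. Net area = 192.00 mm².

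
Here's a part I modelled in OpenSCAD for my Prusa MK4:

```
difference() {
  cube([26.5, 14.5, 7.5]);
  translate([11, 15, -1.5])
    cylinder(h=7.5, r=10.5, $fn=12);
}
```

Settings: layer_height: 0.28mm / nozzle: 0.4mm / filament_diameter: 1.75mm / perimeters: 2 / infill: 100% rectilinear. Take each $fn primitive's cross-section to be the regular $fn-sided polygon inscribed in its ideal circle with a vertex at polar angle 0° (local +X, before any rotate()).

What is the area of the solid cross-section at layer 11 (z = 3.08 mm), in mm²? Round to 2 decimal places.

At z = 3.08 mm: the cube is present — its section is the full 26.5×14.5 rectangle (area 384.25 mm²); the cylinder at (11, 15): section is a regular 12-gon, circumradius r=10.5 (area = (12/2)·10.500²·sin(360°/12) = 330.75 mm²); Subtracting the remaining from the first: starting from the 26.5×14.5 cube (384.25 mm²), the r=10.5 cylinder at (11, 15) partially overlaps it — only the 154.94 mm² overlap (of its 330.75 mm²) is removed, clipping the outline — area = 229.31 mm². Overall, the cross-section is a single solid region. Net area = 229.31 mm².

229.31 mm²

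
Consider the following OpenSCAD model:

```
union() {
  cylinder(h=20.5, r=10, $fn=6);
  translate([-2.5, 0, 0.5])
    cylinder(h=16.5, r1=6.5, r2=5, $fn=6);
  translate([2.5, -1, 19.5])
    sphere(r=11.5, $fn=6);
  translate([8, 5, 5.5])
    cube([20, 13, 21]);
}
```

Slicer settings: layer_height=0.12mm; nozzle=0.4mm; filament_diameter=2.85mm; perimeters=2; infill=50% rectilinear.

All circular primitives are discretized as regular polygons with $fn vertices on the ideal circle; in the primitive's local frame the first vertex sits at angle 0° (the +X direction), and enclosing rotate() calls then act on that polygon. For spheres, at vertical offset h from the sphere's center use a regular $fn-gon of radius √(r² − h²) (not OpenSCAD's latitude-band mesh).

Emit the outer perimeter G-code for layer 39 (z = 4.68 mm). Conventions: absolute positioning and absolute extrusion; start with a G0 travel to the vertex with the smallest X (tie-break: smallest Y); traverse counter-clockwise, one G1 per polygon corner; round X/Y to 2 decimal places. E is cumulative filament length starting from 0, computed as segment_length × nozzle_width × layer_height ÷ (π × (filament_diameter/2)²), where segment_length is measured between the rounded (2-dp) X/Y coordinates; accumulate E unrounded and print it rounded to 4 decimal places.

G0 X-10.00 Y0.00 Z4.68
G1 X-5.00 Y-8.66 E0.0752
G1 X5.00 Y-8.66 E0.1505
G1 X10.00 Y0.00 E0.2257
G1 X5.00 Y8.66 E0.3010
G1 X-5.00 Y8.66 E0.3762
G1 X-10.00 Y0.00 E0.4514

At z = 4.68 mm: the r=10 cylinder gives a regular 6-gon of circumradius 10 (constant along its height); the cone at (-2.5, 0): at t=0.253 of its height the radius interpolates to r₁+(r₂−r₁)t = 6.120, giving a regular 6-gon of that circumradius; the sphere at (2.5, -1) does not reach this height (|z−center|=14.820 > r=11.5); the cube at (8, 5) is not intersected at this z (z outside [5.5, 26.5]); Taking the union: the cone at (-2.5, 0) lies entirely inside the r=10 cylinder, so the union is just the r=10 cylinder — 1 connected region. The outline is a single polygon with 6 vertices. Extrusion per mm of travel: 0.4 × 0.12 / (π × 1.425²) = 0.007524. Accumulating E over each segment gives final E = 0.4514.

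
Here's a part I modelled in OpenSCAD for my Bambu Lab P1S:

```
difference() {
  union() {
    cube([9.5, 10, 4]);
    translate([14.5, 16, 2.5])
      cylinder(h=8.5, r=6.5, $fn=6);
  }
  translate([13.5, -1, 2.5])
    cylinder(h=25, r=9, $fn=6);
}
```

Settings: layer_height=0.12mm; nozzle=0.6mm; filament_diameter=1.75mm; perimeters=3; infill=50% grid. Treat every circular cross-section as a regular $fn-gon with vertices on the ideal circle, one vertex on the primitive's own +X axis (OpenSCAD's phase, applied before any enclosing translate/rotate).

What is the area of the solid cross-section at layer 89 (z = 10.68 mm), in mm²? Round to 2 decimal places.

109.77 mm²

At z = 10.68 mm: the cube is not intersected at this z (z outside [0, 4]); the cylinder at (14.5, 16): section is a regular 6-gon, circumradius r=6.5 (area = (6/2)·6.500²·sin(360°/6) = 109.77 mm²); Merging all regions: only the r=6.5 cylinder at (14.5, 16) is present, so the union is just that shape — area = 109.77 mm²; the cylinder at (13.5, -1): section is a regular 6-gon, circumradius r=9 (area = (6/2)·9.000²·sin(360°/6) = 210.44 mm²); Taking the first minus the rest: starting from the result so far (109.77 mm²), the r=9 cylinder at (13.5, -1) misses the remaining region (no effect) — area = 109.77 mm². Overall, the cross-section is a single solid region. Net area = 109.77 mm².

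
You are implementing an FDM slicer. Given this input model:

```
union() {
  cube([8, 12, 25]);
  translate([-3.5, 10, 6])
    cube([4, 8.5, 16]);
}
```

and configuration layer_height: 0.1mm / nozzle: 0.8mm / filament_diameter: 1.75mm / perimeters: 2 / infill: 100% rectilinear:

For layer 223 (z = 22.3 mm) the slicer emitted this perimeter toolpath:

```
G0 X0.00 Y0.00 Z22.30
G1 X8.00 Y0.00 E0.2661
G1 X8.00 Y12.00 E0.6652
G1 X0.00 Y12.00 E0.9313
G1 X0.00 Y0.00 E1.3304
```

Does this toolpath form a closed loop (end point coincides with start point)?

Start point (G0): (0.00, 0.00). End point (last G1): the path returns to the start — closed.

yes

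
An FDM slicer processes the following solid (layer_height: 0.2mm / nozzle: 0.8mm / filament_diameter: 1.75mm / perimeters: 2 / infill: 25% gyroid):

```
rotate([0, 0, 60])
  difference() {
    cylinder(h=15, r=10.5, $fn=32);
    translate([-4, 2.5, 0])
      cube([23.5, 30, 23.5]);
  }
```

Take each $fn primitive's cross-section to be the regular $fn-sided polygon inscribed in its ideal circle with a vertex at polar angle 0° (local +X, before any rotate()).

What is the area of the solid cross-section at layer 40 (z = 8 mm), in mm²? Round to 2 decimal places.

253.20 mm²

At z = 8 mm: the cylinder: section is a regular 32-gon, circumradius r=10.5 (area = (32/2)·10.500²·sin(360°/32) = 344.14 mm²); the cube at (-4, 2.5) (footprint 23.5×30) is included at this height (area 705.00 mm²); Subtracting the remaining from the first: starting from the r=10.5 cylinder (344.14 mm²), the 23.5×30 cube at (-4, 2.5) partially overlaps it — only the 90.94 mm² overlap (of its 705.00 mm²) is removed, clipping the outline — area = 253.20 mm²; (whole slice rotated 60° about Z — lengths, areas and connectivity unchanged). Overall, the cross-section is a single solid region. Net area = 253.20 mm².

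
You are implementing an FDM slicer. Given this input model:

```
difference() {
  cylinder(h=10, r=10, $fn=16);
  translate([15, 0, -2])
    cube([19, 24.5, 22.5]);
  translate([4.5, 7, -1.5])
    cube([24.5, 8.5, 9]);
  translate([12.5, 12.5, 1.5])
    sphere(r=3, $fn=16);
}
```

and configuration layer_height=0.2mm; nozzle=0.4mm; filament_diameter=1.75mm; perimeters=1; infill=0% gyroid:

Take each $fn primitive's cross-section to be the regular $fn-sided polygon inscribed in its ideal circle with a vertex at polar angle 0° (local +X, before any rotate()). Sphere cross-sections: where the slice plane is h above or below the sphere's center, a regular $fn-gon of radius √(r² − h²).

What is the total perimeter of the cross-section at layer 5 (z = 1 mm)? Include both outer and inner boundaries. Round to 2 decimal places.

63.66 mm

At z = 1 mm: the r=10 cylinder contributes a regular 16-gon of circumradius 10 (perimeter = 2·16·10.000·sin(180°/16) = 62.43 mm); the 19×24.5 cube at (15, 0) contributes its full rectangle (perimeter 87.00 mm); the cube at (4.5, 7) (footprint 24.5×8.5) is included at this height (perimeter 66.00 mm); the r=3 sphere at (12.5, 12.5) slices to a regular 16-gon of circumradius 2.958 (√(r²−h²) with h=0.5 from center) (perimeter = 2·16·2.958·sin(180°/16) = 18.47 mm); Taking the first minus the rest: starting from the r=10 cylinder, the 19×24.5 cube at (15, 0) misses the remaining region (no effect); the 24.5×8.5 cube at (4.5, 7) partially overlaps it — only the 2.39 mm² overlap (of its 208.25 mm²) is removed, clipping the outline; the r=3 sphere at (12.5, 12.5) misses the remaining region (no effect) — boundary = 63.66 mm. Overall, the cross-section is a single solid region. Total boundary length (outer) = 63.66 mm.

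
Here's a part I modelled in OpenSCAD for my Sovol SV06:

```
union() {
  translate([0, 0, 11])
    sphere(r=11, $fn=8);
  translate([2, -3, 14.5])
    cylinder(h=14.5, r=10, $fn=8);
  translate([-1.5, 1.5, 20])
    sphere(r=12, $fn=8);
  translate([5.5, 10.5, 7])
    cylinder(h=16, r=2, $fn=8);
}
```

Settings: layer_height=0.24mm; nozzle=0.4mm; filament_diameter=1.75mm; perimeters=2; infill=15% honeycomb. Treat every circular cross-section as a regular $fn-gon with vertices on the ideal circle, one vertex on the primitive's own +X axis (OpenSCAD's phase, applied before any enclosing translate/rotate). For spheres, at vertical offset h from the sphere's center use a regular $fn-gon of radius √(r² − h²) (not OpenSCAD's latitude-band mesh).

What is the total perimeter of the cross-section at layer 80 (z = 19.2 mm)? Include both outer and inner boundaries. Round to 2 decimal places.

At z = 19.2 mm: the sphere: section is a regular 8-gon, circumradius = √(r²−h²) = √(11²−8.2²) = 7.332 (perimeter = 2·8·7.332·sin(180°/8) = 44.89 mm); the cylinder at (2, -3): section is a regular 8-gon, circumradius r=10 (perimeter = 2·8·10.000·sin(180°/8) = 61.23 mm); the r=12 sphere at (-1.5, 1.5) slices to a regular 8-gon of circumradius 11.973 (√(r²−h²) with h=0.8 from center) (perimeter = 2·8·11.973·sin(180°/8) = 73.31 mm); the r=2 cylinder at (5.5, 10.5) gives a regular 8-gon of circumradius 2 (constant along its height) (perimeter = 2·8·2.000·sin(180°/8) = 12.25 mm); Combining (union): the regions partially overlap (shared area 378.20 mm²), so the edge portions inside another operand are dropped and the merged outline is re-measured after clipping — boundary = 82.23 mm. Overall, the cross-section is a single solid region. Total boundary length (outer) = 82.23 mm.

82.23 mm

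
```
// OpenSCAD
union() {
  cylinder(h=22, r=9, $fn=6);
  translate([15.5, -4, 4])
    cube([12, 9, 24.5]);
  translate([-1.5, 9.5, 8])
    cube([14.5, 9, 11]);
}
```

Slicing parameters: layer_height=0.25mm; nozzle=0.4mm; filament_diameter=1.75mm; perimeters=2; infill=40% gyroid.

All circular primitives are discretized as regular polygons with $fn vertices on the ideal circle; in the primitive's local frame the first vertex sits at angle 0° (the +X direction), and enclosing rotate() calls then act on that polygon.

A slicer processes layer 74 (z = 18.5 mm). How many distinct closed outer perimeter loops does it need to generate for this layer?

3

At z = 18.5 mm: the r=9 cylinder gives a regular 6-gon of circumradius 9 (constant along its height); the cube at (15.5, -4) is present — its section is the full 12×9 rectangle; the 14.5×9 cube at (-1.5, 9.5) contributes its full rectangle; Combining (union): the 3 present regions are separate (no shared area or edge), so areas and boundary lengths simply add and each stays a separate island — 3 connected regions. The result has 3 disconnected regions.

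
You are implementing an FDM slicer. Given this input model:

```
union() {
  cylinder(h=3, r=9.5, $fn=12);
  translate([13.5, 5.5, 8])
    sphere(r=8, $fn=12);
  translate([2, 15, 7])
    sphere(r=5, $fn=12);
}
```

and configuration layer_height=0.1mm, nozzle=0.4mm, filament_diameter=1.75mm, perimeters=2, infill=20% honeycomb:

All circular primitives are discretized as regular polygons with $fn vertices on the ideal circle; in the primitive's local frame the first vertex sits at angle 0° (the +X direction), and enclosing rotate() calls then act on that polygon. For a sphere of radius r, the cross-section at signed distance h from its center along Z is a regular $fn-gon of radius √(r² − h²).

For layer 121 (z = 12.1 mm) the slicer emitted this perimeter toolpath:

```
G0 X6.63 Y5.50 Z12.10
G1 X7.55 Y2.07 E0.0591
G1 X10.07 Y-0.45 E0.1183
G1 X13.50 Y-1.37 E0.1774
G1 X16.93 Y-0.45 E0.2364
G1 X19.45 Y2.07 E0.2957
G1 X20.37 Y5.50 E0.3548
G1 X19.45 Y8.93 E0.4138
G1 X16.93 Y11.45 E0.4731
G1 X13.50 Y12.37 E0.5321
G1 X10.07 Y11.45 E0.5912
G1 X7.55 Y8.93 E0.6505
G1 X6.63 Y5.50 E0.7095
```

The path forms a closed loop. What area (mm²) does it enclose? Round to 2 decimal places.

Apply the shoelace formula to the sequence of (X, Y) vertices; enclosed area = 141.53 mm².

141.53 mm²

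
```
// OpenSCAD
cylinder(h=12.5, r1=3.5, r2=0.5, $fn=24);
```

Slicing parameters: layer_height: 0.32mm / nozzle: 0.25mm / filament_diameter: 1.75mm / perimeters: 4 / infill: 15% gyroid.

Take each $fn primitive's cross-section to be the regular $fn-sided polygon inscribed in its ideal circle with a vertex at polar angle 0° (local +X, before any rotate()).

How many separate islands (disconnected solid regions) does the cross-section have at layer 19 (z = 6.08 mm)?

At z = 6.08 mm: the cone: at t=0.486 of its height the radius interpolates to r₁+(r₂−r₁)t = 2.041, giving a regular 24-gon of that circumradius. Overall, the cross-section is a single solid region. Island count = 1.

1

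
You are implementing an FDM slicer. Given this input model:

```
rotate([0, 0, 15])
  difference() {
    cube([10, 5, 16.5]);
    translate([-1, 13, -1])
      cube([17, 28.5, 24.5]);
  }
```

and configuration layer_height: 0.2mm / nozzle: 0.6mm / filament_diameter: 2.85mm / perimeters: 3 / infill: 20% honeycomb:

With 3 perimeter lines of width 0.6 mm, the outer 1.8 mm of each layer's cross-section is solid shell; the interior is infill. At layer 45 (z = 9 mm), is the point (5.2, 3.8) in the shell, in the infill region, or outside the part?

At z = 9 mm: the cube is present — its section is the full 10×5 rectangle; the 17×28.5 cube at (-1, 13) contributes its full rectangle; After the difference (first − rest): starting from the 10×5 cube, the 17×28.5 cube at (-1, 13) misses the remaining region (no effect) — 1 connected region; (whole slice rotated 15° about Z — lengths, areas and connectivity unchanged). Overall, the cross-section is a single solid region. Undo the 15° rotation: the query point maps to (6.006, 2.325) in the un-rotated model frame. The nearest boundary edge runs (10.00, 0.00)→(0.00, 0.00); distance from the point to it = 2.32 mm. The point is inside the cross-section and 2.32 mm from the nearest boundary — more than the 1.8 mm shell width (3 × 0.6), so it's in the infill interior.

infill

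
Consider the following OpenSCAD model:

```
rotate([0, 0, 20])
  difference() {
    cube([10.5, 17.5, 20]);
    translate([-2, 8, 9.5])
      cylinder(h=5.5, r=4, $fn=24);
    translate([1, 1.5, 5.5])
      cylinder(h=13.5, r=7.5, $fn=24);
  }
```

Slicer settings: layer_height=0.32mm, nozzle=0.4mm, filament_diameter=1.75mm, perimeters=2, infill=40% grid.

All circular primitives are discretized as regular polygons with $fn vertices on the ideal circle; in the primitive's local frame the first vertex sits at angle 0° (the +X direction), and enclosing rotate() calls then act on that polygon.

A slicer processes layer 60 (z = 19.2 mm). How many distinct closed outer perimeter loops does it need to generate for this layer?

1

At z = 19.2 mm: the 10.5×17.5 cube contributes its full rectangle; the cylinder at (-2, 8) is absent (z outside [9.5, 15]); the cylinder at (1, 1.5) does not reach this height (z outside [5.5, 19]); After the difference (first − rest): none of the subtracted shapes is present at this height, so the 10.5×17.5 cube is unchanged — 1 connected region; (whole slice rotated 20° about Z — lengths, areas and connectivity unchanged). The result has 1 disconnected region.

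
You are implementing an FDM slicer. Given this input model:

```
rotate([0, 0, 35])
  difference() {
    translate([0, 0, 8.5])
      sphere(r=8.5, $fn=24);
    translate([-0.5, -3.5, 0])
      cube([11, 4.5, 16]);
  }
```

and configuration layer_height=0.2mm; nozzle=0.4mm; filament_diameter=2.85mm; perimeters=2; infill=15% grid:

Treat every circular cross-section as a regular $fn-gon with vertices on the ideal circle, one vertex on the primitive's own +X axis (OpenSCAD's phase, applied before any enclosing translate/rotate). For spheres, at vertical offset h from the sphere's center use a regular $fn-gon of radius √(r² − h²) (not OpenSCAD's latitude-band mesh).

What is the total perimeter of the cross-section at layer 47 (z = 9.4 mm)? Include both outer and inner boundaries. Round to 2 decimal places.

69.76 mm

At z = 9.4 mm: the r=8.5 sphere contributes a regular 24-gon of circumradius √(8.5²−0.9²) = 8.452 (perimeter = 2·24·8.452·sin(180°/24) = 52.96 mm); the 11×4.5 cube at (-0.5, -3.5) contributes its full rectangle (perimeter 31.00 mm); After the difference (first − rest): starting from the r=8.5 sphere, the 11×4.5 cube at (-0.5, -3.5) partially overlaps it — only the 39.17 mm² overlap (of its 49.50 mm²) is removed, clipping the outline — boundary = 69.76 mm; (whole slice rotated 35° about Z — lengths, areas and connectivity unchanged). Overall, the cross-section is a single solid region. Total boundary length (outer) = 69.76 mm.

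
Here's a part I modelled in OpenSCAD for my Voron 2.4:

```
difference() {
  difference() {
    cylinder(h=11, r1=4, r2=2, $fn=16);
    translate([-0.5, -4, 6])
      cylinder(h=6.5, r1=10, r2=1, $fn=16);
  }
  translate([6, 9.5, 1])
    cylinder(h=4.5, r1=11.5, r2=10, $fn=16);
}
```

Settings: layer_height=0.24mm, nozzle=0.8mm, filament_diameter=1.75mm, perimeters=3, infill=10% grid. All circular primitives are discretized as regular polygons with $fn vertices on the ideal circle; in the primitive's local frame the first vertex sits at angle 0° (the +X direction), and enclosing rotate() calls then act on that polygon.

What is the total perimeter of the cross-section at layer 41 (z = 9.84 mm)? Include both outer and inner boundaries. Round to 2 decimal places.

At z = 9.84 mm: the cone (r1=4→r2=2) has section circumradius 2.211 here — a regular 16-gon (perimeter = 2·16·2.211·sin(180°/16) = 13.80 mm); the cone at (-0.5, -4) contributes a regular 16-gon of circumradius 4.683 (interpolated between r1=10 and r2=1 at t=0.591) (perimeter = 2·16·4.683·sin(180°/16) = 29.24 mm); Taking the first minus the rest: starting from the cone, the cone at (-0.5, -4) partially overlaps it — only the 9.28 mm² overlap (of its 67.14 mm²) is removed, clipping the outline — boundary = 11.34 mm; the cone at (6, 9.5) does not reach this height (z outside [1, 5.5]); Subtracting the remaining from the first: none of the subtracted shapes is present at this height, so the result so far is unchanged — boundary = 11.34 mm. Overall, the cross-section is a single solid region. Total boundary length (outer) = 11.34 mm.

11.34 mm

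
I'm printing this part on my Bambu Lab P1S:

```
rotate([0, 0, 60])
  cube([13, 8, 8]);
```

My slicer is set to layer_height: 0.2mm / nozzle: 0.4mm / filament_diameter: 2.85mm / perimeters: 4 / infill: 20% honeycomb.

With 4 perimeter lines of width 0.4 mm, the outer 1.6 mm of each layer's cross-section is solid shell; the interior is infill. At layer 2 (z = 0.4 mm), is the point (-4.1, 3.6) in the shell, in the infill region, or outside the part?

shell

At z = 0.4 mm: the cube is present — its section is the full 13×8 rectangle; (whole slice rotated 60° about Z — lengths, areas and connectivity unchanged). Overall, the cross-section is a single solid region. Undo the 60° rotation: the query point maps to (1.068, 5.351) in the un-rotated model frame. The nearest boundary edge runs (0.00, 8.00)→(0.00, 0.00); distance from the point to it = 1.07 mm. The point is inside the cross-section, 1.07 mm from the nearest boundary — within the 1.6 mm shell band (4 × 0.4).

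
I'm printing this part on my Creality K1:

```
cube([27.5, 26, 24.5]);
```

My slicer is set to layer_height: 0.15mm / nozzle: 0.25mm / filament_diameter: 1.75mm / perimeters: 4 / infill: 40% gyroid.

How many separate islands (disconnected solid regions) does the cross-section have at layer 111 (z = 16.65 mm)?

1

At z = 16.65 mm: the cube is present — its section is the full 27.5×26 rectangle. Overall, the cross-section is a single solid region. Island count = 1.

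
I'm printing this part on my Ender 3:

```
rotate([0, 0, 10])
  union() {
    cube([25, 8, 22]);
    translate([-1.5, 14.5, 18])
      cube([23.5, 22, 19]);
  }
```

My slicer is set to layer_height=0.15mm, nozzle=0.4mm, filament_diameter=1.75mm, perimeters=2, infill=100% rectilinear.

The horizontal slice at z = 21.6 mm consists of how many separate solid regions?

At z = 21.6 mm: the 25×8 cube contributes its full rectangle; the 23.5×22 cube at (-1.5, 14.5) contributes its full rectangle; Merging all regions: the 2 present regions are separate (no shared area or edge), so areas and boundary lengths simply add and each stays a separate island — 2 connected regions; (rotated 10° about Z; rotation is an isometry so areas/perimeters/island counts are preserved). The result has 2 disconnected regions.

2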